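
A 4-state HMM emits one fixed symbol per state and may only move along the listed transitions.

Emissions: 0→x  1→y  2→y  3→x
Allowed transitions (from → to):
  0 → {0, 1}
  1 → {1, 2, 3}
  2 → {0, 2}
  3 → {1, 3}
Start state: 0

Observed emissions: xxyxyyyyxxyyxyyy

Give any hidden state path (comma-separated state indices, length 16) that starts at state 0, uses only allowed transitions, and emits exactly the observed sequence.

0,0,1,3,1,1,1,1,3,3,1,2,0,1,1,2

  pos 0: x in {0,3}, choose 0; start
  pos 1: x in {0,3}, choose 0; 0->0 ok
  pos 2: y in {1,2}, choose 1; 0->1 ok
  pos 3: x in {0,3}, choose 3; 1->3 ok
  pos 4: y in {1,2}, choose 1; 3->1 ok
  pos 5: y in {1,2}, choose 1; 1->1 ok
  pos 6: y in {1,2}, choose 1; 1->1 ok
  pos 7: y in {1,2}, choose 1; 1->1 ok
  pos 8: x in {0,3}, choose 3; 1->3 ok
  pos 9: x in {0,3}, choose 3; 3->3 ok
  pos 10: y in {1,2}, choose 1; 3->1 ok
  pos 11: y in {1,2}, choose 2; 1->2 ok
  pos 12: x in {0,3}, choose 0; 2->0 ok
  pos 13: y in {1,2}, choose 1; 0->1 ok
  pos 14: y in {1,2}, choose 1; 1->1 ok
  pos 15: y in {1,2}, choose 2; 1->2 ok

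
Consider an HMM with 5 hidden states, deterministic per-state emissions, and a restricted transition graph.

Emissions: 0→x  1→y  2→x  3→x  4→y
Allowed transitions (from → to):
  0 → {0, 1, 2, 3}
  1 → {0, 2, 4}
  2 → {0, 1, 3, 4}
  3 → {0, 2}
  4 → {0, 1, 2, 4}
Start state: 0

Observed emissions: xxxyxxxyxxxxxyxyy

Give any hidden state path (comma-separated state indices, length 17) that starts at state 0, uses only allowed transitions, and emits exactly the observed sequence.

  t0 'x' -> {0,2,3}, take 0 (start)
  t1 'x' -> {0,2,3}, take 3 (0->3 ok)
  t2 'x' -> {0,2,3}, take 2 (3->2 ok)
  t3 'y' -> {1,4}, take 1 (2->1 ok)
  t4 'x' -> {0,2,3}, take 2 (1->2 ok)
  t5 'x' -> {0,2,3}, take 3 (2->3 ok)
  t6 'x' -> {0,2,3}, take 2 (3->2 ok)
  t7 'y' -> {1,4}, take 1 (2->1 ok)
  t8 'x' -> {0,2,3}, take 2 (1->2 ok)
  t9 'x' -> {0,2,3}, take 0 (2->0 ok)
  t10 'x' -> {0,2,3}, take 0 (0->0 ok)
  t11 'x' -> {0,2,3}, take 3 (0->3 ok)
  t12 'x' -> {0,2,3}, take 2 (3->2 ok)
  t13 'y' -> {1,4}, take 1 (2->1 ok)
  t14 'x' -> {0,2,3}, take 2 (1->2 ok)
  t15 'y' -> {1,4}, take 1 (2->1 ok)
  t16 'y' -> {1,4}, take 4 (1->4 ok)

0,3,2,1,2,3,2,1,2,0,0,3,2,1,2,1,4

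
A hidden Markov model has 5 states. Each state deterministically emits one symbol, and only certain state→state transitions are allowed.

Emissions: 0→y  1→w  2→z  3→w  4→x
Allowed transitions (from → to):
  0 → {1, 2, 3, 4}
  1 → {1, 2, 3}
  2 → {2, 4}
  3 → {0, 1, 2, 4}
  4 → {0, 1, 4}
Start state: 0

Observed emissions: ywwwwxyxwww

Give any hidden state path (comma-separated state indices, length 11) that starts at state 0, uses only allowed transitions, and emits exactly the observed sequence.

0,3,1,1,3,4,0,4,1,3,1

  [0] y  {0}  => 0  start
  [1] w  {1,3}  => 3  0->3 ok
  [2] w  {1,3}  => 1  3->1 ok
  [3] w  {1,3}  => 1  1->1 ok
  [4] w  {1,3}  => 3  1->3 ok
  [5] x  {4}  => 4  3->4 ok
  [6] y  {0}  => 0  4->0 ok
  [7] x  {4}  => 4  0->4 ok
  [8] w  {1,3}  => 1  4->1 ok
  [9] w  {1,3}  => 3  1->3 ok
  [10] w  {1,3}  => 1  3->1 ok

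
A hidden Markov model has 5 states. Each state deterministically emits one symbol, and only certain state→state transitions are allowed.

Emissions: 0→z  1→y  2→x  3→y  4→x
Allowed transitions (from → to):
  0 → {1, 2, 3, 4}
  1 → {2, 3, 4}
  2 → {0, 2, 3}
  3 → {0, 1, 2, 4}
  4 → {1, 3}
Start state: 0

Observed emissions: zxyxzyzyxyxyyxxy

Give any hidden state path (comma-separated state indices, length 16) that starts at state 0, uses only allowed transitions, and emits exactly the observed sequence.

  [0] z  {0}  => 0  start
  [1] x  {2,4}  => 2  0->2 ok
  [2] y  {1,3}  => 3  2->3 ok
  [3] x  {2,4}  => 2  3->2 ok
  [4] z  {0}  => 0  2->0 ok
  [5] y  {1,3}  => 3  0->3 ok
  [6] z  {0}  => 0  3->0 ok
  [7] y  {1,3}  => 1  0->1 ok
  [8] x  {2,4}  => 4  1->4 ok
  [9] y  {1,3}  => 1  4->1 ok
  [10] x  {2,4}  => 4  1->4 ok
  [11] y  {1,3}  => 3  4->3 ok
  [12] y  {1,3}  => 1  3->1 ok
  [13] x  {2,4}  => 2  1->2 ok
  [14] x  {2,4}  => 2  2->2 ok
  [15] y  {1,3}  => 3  2->3 ok

0,2,3,2,0,3,0,1,4,1,4,3,1,2,2,3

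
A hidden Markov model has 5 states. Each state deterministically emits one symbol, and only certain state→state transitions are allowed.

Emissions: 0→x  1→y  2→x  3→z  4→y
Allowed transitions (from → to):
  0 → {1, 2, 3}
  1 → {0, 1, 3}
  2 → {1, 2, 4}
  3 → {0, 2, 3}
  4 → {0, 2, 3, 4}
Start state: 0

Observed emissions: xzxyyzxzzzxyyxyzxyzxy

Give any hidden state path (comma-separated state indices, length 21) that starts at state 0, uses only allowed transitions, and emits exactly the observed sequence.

0,3,0,1,1,3,0,3,3,3,2,4,4,2,1,3,0,1,3,2,4

  0: obs=x cand={0,2} pick 0 [start]
  1: obs=z cand={3} pick 3 [0->3 ok]
  2: obs=x cand={0,2} pick 0 [3->0 ok]
  3: obs=y cand={1,4} pick 1 [0->1 ok]
  4: obs=y cand={1,4} pick 1 [1->1 ok]
  5: obs=z cand={3} pick 3 [1->3 ok]
  6: obs=x cand={0,2} pick 0 [3->0 ok]
  7: obs=z cand={3} pick 3 [0->3 ok]
  8: obs=z cand={3} pick 3 [3->3 ok]
  9: obs=z cand={3} pick 3 [3->3 ok]
  10: obs=x cand={0,2} pick 2 [3->2 ok]
  11: obs=y cand={1,4} pick 4 [2->4 ok]
  12: obs=y cand={1,4} pick 4 [4->4 ok]
  13: obs=x cand={0,2} pick 2 [4->2 ok]
  14: obs=y cand={1,4} pick 1 [2->1 ok]
  15: obs=z cand={3} pick 3 [1->3 ok]
  16: obs=x cand={0,2} pick 0 [3->0 ok]
  17: obs=y cand={1,4} pick 1 [0->1 ok]
  18: obs=z cand={3} pick 3 [1->3 ok]
  19: obs=x cand={0,2} pick 2 [3->2 ok]
  20: obs=y cand={1,4} pick 4 [2->4 ok]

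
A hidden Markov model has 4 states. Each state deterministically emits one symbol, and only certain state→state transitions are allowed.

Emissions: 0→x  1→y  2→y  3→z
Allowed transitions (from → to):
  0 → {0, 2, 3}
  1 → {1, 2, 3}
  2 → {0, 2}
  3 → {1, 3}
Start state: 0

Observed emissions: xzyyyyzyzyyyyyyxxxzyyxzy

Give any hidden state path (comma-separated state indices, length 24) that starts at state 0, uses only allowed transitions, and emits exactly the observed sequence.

  pos 0: x in {0}, choose 0; start
  pos 1: z in {3}, choose 3; 0->3 ok
  pos 2: y in {1,2}, choose 1; 3->1 ok
  pos 3: y in {1,2}, choose 1; 1->1 ok
  pos 4: y in {1,2}, choose 1; 1->1 ok
  pos 5: y in {1,2}, choose 1; 1->1 ok
  pos 6: z in {3}, choose 3; 1->3 ok
  pos 7: y in {1,2}, choose 1; 3->1 ok
  pos 8: z in {3}, choose 3; 1->3 ok
  pos 9: y in {1,2}, choose 1; 3->1 ok
  pos 10: y in {1,2}, choose 1; 1->1 ok
  pos 11: y in {1,2}, choose 1; 1->1 ok
  pos 12: y in {1,2}, choose 1; 1->1 ok
  pos 13: y in {1,2}, choose 1; 1->1 ok
  pos 14: y in {1,2}, choose 2; 1->2 ok
  pos 15: x in {0}, choose 0; 2->0 ok
  pos 16: x in {0}, choose 0; 0->0 ok
  pos 17: x in {0}, choose 0; 0->0 ok
  pos 18: z in {3}, choose 3; 0->3 ok
  pos 19: y in {1,2}, choose 1; 3->1 ok
  pos 20: y in {1,2}, choose 2; 1->2 ok
  pos 21: x in {0}, choose 0; 2->0 ok
  pos 22: z in {3}, choose 3; 0->3 ok
  pos 23: y in {1,2}, choose 1; 3->1 ok

0,3,1,1,1,1,3,1,3,1,1,1,1,1,2,0,0,0,3,1,2,0,3,1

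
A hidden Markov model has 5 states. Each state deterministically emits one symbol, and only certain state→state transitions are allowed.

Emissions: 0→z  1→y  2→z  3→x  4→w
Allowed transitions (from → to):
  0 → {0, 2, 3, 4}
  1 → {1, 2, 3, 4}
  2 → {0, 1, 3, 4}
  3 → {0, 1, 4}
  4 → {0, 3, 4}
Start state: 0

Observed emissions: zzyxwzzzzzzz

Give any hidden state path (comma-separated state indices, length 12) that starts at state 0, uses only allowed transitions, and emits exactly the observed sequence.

0,2,1,3,4,0,2,0,2,0,0,0

  [0] z  {0,2}  => 0  start
  [1] z  {0,2}  => 2  0->2 ok
  [2] y  {1}  => 1  2->1 ok
  [3] x  {3}  => 3  1->3 ok
  [4] w  {4}  => 4  3->4 ok
  [5] z  {0,2}  => 0  4->0 ok
  [6] z  {0,2}  => 2  0->2 ok
  [7] z  {0,2}  => 0  2->0 ok
  [8] z  {0,2}  => 2  0->2 ok
  [9] z  {0,2}  => 0  2->0 ok
  [10] z  {0,2}  => 0  0->0 ok
  [11] z  {0,2}  => 0  0->0 ok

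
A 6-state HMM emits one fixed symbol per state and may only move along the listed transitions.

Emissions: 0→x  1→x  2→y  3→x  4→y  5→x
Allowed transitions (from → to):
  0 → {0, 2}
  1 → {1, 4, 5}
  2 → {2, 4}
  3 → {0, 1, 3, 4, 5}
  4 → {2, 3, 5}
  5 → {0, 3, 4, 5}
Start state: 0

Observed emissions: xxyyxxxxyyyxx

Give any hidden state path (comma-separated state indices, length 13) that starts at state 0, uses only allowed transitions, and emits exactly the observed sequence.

0,0,2,4,3,1,5,0,2,2,4,3,0

  t0 'x' -> {0,1,3,5}, take 0 (start)
  t1 'x' -> {0,1,3,5}, take 0 (0->0 ok)
  t2 'y' -> {2,4}, take 2 (0->2 ok)
  t3 'y' -> {2,4}, take 4 (2->4 ok)
  t4 'x' -> {0,1,3,5}, take 3 (4->3 ok)
  t5 'x' -> {0,1,3,5}, take 1 (3->1 ok)
  t6 'x' -> {0,1,3,5}, take 5 (1->5 ok)
  t7 'x' -> {0,1,3,5}, take 0 (5->0 ok)
  t8 'y' -> {2,4}, take 2 (0->2 ok)
  t9 'y' -> {2,4}, take 2 (2->2 ok)
  t10 'y' -> {2,4}, take 4 (2->4 ok)
  t11 'x' -> {0,1,3,5}, take 3 (4->3 ok)
  t12 'x' -> {0,1,3,5}, take 0 (3->0 ok)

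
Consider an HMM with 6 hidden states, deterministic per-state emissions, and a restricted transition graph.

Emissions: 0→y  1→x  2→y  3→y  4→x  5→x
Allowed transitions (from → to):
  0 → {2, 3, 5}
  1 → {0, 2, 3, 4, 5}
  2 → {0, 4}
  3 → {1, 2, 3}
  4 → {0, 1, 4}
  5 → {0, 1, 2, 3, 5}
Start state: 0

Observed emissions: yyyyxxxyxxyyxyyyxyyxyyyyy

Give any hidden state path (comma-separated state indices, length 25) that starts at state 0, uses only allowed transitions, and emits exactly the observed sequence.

  pos 0: y in {0,2,3}, choose 0; start
  pos 1: y in {0,2,3}, choose 3; 0->3 ok
  pos 2: y in {0,2,3}, choose 3; 3->3 ok
  pos 3: y in {0,2,3}, choose 2; 3->2 ok
  pos 4: x in {1,4,5}, choose 4; 2->4 ok
  pos 5: x in {1,4,5}, choose 4; 4->4 ok
  pos 6: x in {1,4,5}, choose 1; 4->1 ok
  pos 7: y in {0,2,3}, choose 3; 1->3 ok
  pos 8: x in {1,4,5}, choose 1; 3->1 ok
  pos 9: x in {1,4,5}, choose 4; 1->4 ok
  pos 10: y in {0,2,3}, choose 0; 4->0 ok
  pos 11: y in {0,2,3}, choose 2; 0->2 ok
  pos 12: x in {1,4,5}, choose 4; 2->4 ok
  pos 13: y in {0,2,3}, choose 0; 4->0 ok
  pos 14: y in {0,2,3}, choose 2; 0->2 ok
  pos 15: y in {0,2,3}, choose 0; 2->0 ok
  pos 16: x in {1,4,5}, choose 5; 0->5 ok
  pos 17: y in {0,2,3}, choose 0; 5->0 ok
  pos 18: y in {0,2,3}, choose 2; 0->2 ok
  pos 19: x in {1,4,5}, choose 4; 2->4 ok
  pos 20: y in {0,2,3}, choose 0; 4->0 ok
  pos 21: y in {0,2,3}, choose 3; 0->3 ok
  pos 22: y in {0,2,3}, choose 3; 3->3 ok
  pos 23: y in {0,2,3}, choose 3; 3->3 ok
  pos 24: y in {0,2,3}, choose 2; 3->2 ok

0,3,3,2,4,4,1,3,1,4,0,2,4,0,2,0,5,0,2,4,0,3,3,3,2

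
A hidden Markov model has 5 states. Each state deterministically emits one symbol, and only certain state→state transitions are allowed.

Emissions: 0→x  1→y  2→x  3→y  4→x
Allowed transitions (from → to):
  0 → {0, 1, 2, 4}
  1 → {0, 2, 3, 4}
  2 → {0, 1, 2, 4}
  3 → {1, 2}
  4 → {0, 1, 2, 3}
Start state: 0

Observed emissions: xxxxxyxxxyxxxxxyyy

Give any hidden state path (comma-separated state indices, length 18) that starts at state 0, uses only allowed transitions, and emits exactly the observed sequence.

0,2,2,2,2,1,4,2,4,3,2,2,0,0,4,1,3,1

  0: obs=x cand={0,2,4} pick 0 [start]
  1: obs=x cand={0,2,4} pick 2 [0->2 ok]
  2: obs=x cand={0,2,4} pick 2 [2->2 ok]
  3: obs=x cand={0,2,4} pick 2 [2->2 ok]
  4: obs=x cand={0,2,4} pick 2 [2->2 ok]
  5: obs=y cand={1,3} pick 1 [2->1 ok]
  6: obs=x cand={0,2,4} pick 4 [1->4 ok]
  7: obs=x cand={0,2,4} pick 2 [4->2 ok]
  8: obs=x cand={0,2,4} pick 4 [2->4 ok]
  9: obs=y cand={1,3} pick 3 [4->3 ok]
  10: obs=x cand={0,2,4} pick 2 [3->2 ok]
  11: obs=x cand={0,2,4} pick 2 [2->2 ok]
  12: obs=x cand={0,2,4} pick 0 [2->0 ok]
  13: obs=x cand={0,2,4} pick 0 [0->0 ok]
  14: obs=x cand={0,2,4} pick 4 [0->4 ok]
  15: obs=y cand={1,3} pick 1 [4->1 ok]
  16: obs=y cand={1,3} pick 3 [1->3 ok]
  17: obs=y cand={1,3} pick 1 [3->1 ok]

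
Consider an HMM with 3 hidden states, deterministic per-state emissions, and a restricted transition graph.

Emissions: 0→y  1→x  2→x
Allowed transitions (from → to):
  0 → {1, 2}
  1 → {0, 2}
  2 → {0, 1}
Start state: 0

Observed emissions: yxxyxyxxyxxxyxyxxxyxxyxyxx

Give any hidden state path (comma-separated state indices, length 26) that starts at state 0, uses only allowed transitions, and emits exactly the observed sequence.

0,2,1,0,2,0,2,1,0,1,2,1,0,2,0,1,2,1,0,2,1,0,2,0,2,1

  [0] y  {0}  => 0  start
  [1] x  {1,2}  => 2  0->2 ok
  [2] x  {1,2}  => 1  2->1 ok
  [3] y  {0}  => 0  1->0 ok
  [4] x  {1,2}  => 2  0->2 ok
  [5] y  {0}  => 0  2->0 ok
  [6] x  {1,2}  => 2  0->2 ok
  [7] x  {1,2}  => 1  2->1 ok
  [8] y  {0}  => 0  1->0 ok
  [9] x  {1,2}  => 1  0->1 ok
  [10] x  {1,2}  => 2  1->2 ok
  [11] x  {1,2}  => 1  2->1 ok
  [12] y  {0}  => 0  1->0 ok
  [13] x  {1,2}  => 2  0->2 ok
  [14] y  {0}  => 0  2->0 ok
  [15] x  {1,2}  => 1  0->1 ok
  [16] x  {1,2}  => 2  1->2 ok
  [17] x  {1,2}  => 1  2->1 ok
  [18] y  {0}  => 0  1->0 ok
  [19] x  {1,2}  => 2  0->2 ok
  [20] x  {1,2}  => 1  2->1 ok
  [21] y  {0}  => 0  1->0 ok
  [22] x  {1,2}  => 2  0->2 ok
  [23] y  {0}  => 0  2->0 ok
  [24] x  {1,2}  => 2  0->2 ok
  [25] x  {1,2}  => 1  2->1 ok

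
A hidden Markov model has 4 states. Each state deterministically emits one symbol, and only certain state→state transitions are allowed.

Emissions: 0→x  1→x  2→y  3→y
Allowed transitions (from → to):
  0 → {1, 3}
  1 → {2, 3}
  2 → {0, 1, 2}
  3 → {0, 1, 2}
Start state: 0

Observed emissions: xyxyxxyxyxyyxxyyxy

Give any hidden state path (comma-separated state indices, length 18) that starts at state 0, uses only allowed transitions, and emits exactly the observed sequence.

0,3,0,3,0,1,3,0,3,1,3,2,0,1,2,2,0,3

  t0 'x' -> {0,1}, take 0 (start)
  t1 'y' -> {2,3}, take 3 (0->3 ok)
  t2 'x' -> {0,1}, take 0 (3->0 ok)
  t3 'y' -> {2,3}, take 3 (0->3 ok)
  t4 'x' -> {0,1}, take 0 (3->0 ok)
  t5 'x' -> {0,1}, take 1 (0->1 ok)
  t6 'y' -> {2,3}, take 3 (1->3 ok)
  t7 'x' -> {0,1}, take 0 (3->0 ok)
  t8 'y' -> {2,3}, take 3 (0->3 ok)
  t9 'x' -> {0,1}, take 1 (3->1 ok)
  t10 'y' -> {2,3}, take 3 (1->3 ok)
  t11 'y' -> {2,3}, take 2 (3->2 ok)
  t12 'x' -> {0,1}, take 0 (2->0 ok)
  t13 'x' -> {0,1}, take 1 (0->1 ok)
  t14 'y' -> {2,3}, take 2 (1->2 ok)
  t15 'y' -> {2,3}, take 2 (2->2 ok)
  t16 'x' -> {0,1}, take 0 (2->0 ok)
  t17 'y' -> {2,3}, take 3 (0->3 ok)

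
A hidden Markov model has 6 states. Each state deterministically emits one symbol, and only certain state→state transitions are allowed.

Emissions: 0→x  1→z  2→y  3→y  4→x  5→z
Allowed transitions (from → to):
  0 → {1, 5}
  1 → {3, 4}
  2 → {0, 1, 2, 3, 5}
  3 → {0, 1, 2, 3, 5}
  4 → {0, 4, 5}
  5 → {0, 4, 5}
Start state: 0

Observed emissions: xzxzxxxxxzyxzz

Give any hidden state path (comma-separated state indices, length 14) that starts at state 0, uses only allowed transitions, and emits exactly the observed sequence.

  [0] x  {0,4}  => 0  start
  [1] z  {1,5}  => 5  0->5 ok
  [2] x  {0,4}  => 0  5->0 ok
  [3] z  {1,5}  => 1  0->1 ok
  [4] x  {0,4}  => 4  1->4 ok
  [5] x  {0,4}  => 4  4->4 ok
  [6] x  {0,4}  => 4  4->4 ok
  [7] x  {0,4}  => 4  4->4 ok
  [8] x  {0,4}  => 0  4->0 ok
  [9] z  {1,5}  => 1  0->1 ok
  [10] y  {2,3}  => 3  1->3 ok
  [11] x  {0,4}  => 0  3->0 ok
  [12] z  {1,5}  => 5  0->5 ok
  [13] z  {1,5}  => 5  5->5 ok

0,5,0,1,4,4,4,4,0,1,3,0,5,5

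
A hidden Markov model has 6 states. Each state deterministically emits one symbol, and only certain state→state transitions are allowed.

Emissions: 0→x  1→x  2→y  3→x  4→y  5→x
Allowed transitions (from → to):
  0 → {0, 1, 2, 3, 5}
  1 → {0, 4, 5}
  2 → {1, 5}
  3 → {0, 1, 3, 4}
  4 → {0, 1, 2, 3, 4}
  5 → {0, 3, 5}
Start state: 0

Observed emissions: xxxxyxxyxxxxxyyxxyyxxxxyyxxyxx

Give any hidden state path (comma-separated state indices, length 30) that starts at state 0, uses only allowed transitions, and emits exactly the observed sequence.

0,5,0,1,4,1,0,2,5,3,0,3,1,4,4,3,3,4,2,5,5,3,3,4,4,3,1,4,3,1

  t0 'x' -> {0,1,3,5}, take 0 (start)
  t1 'x' -> {0,1,3,5}, take 5 (0->5 ok)
  t2 'x' -> {0,1,3,5}, take 0 (5->0 ok)
  t3 'x' -> {0,1,3,5}, take 1 (0->1 ok)
  t4 'y' -> {2,4}, take 4 (1->4 ok)
  t5 'x' -> {0,1,3,5}, take 1 (4->1 ok)
  t6 'x' -> {0,1,3,5}, take 0 (1->0 ok)
  t7 'y' -> {2,4}, take 2 (0->2 ok)
  t8 'x' -> {0,1,3,5}, take 5 (2->5 ok)
  t9 'x' -> {0,1,3,5}, take 3 (5->3 ok)
  t10 'x' -> {0,1,3,5}, take 0 (3->0 ok)
  t11 'x' -> {0,1,3,5}, take 3 (0->3 ok)
  t12 'x' -> {0,1,3,5}, take 1 (3->1 ok)
  t13 'y' -> {2,4}, take 4 (1->4 ok)
  t14 'y' -> {2,4}, take 4 (4->4 ok)
  t15 'x' -> {0,1,3,5}, take 3 (4->3 ok)
  t16 'x' -> {0,1,3,5}, take 3 (3->3 ok)
  t17 'y' -> {2,4}, take 4 (3->4 ok)
  t18 'y' -> {2,4}, take 2 (4->2 ok)
  t19 'x' -> {0,1,3,5}, take 5 (2->5 ok)
  t20 'x' -> {0,1,3,5}, take 5 (5->5 ok)
  t21 'x' -> {0,1,3,5}, take 3 (5->3 ok)
  t22 'x' -> {0,1,3,5}, take 3 (3->3 ok)
  t23 'y' -> {2,4}, take 4 (3->4 ok)
  t24 'y' -> {2,4}, take 4 (4->4 ok)
  t25 'x' -> {0,1,3,5}, take 3 (4->3 ok)
  t26 'x' -> {0,1,3,5}, take 1 (3->1 ok)
  t27 'y' -> {2,4}, take 4 (1->4 ok)
  t28 'x' -> {0,1,3,5}, take 3 (4->3 ok)
  t29 'x' -> {0,1,3,5}, take 1 (3->1 ok)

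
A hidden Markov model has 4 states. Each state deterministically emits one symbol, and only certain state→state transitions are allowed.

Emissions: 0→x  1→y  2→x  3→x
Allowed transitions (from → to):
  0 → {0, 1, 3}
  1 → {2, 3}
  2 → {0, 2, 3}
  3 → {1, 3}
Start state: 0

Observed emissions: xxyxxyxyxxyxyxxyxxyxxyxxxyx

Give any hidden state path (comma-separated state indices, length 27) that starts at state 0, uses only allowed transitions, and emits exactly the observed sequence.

0,3,1,2,3,1,3,1,3,3,1,3,1,2,0,1,3,3,1,3,3,1,2,3,3,1,2

  t0 'x' -> {0,2,3}, take 0 (start)
  t1 'x' -> {0,2,3}, take 3 (0->3 ok)
  t2 'y' -> {1}, take 1 (3->1 ok)
  t3 'x' -> {0,2,3}, take 2 (1->2 ok)
  t4 'x' -> {0,2,3}, take 3 (2->3 ok)
  t5 'y' -> {1}, take 1 (3->1 ok)
  t6 'x' -> {0,2,3}, take 3 (1->3 ok)
  t7 'y' -> {1}, take 1 (3->1 ok)
  t8 'x' -> {0,2,3}, take 3 (1->3 ok)
  t9 'x' -> {0,2,3}, take 3 (3->3 ok)
  t10 'y' -> {1}, take 1 (3->1 ok)
  t11 'x' -> {0,2,3}, take 3 (1->3 ok)
  t12 'y' -> {1}, take 1 (3->1 ok)
  t13 'x' -> {0,2,3}, take 2 (1->2 ok)
  t14 'x' -> {0,2,3}, take 0 (2->0 ok)
  t15 'y' -> {1}, take 1 (0->1 ok)
  t16 'x' -> {0,2,3}, take 3 (1->3 ok)
  t17 'x' -> {0,2,3}, take 3 (3->3 ok)
  t18 'y' -> {1}, take 1 (3->1 ok)
  t19 'x' -> {0,2,3}, take 3 (1->3 ok)
  t20 'x' -> {0,2,3}, take 3 (3->3 ok)
  t21 'y' -> {1}, take 1 (3->1 ok)
  t22 'x' -> {0,2,3}, take 2 (1->2 ok)
  t23 'x' -> {0,2,3}, take 3 (2->3 ok)
  t24 'x' -> {0,2,3}, take 3 (3->3 ok)
  t25 'y' -> {1}, take 1 (3->1 ok)
  t26 'x' -> {0,2,3}, take 2 (1->2 ok)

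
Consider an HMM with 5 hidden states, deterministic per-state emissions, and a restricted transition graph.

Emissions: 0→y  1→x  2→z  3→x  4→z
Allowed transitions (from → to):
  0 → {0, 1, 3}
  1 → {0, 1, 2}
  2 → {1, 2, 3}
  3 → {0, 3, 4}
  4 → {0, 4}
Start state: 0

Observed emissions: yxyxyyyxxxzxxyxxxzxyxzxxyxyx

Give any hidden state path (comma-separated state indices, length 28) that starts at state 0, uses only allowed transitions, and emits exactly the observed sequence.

0,3,0,3,0,0,0,1,1,1,2,3,3,0,1,1,1,2,3,0,1,2,3,3,0,3,0,1

  t0 'y' -> {0}, take 0 (start)
  t1 'x' -> {1,3}, take 3 (0->3 ok)
  t2 'y' -> {0}, take 0 (3->0 ok)
  t3 'x' -> {1,3}, take 3 (0->3 ok)
  t4 'y' -> {0}, take 0 (3->0 ok)
  t5 'y' -> {0}, take 0 (0->0 ok)
  t6 'y' -> {0}, take 0 (0->0 ok)
  t7 'x' -> {1,3}, take 1 (0->1 ok)
  t8 'x' -> {1,3}, take 1 (1->1 ok)
  t9 'x' -> {1,3}, take 1 (1->1 ok)
  t10 'z' -> {2,4}, take 2 (1->2 ok)
  t11 'x' -> {1,3}, take 3 (2->3 ok)
  t12 'x' -> {1,3}, take 3 (3->3 ok)
  t13 'y' -> {0}, take 0 (3->0 ok)
  t14 'x' -> {1,3}, take 1 (0->1 ok)
  t15 'x' -> {1,3}, take 1 (1->1 ok)
  t16 'x' -> {1,3}, take 1 (1->1 ok)
  t17 'z' -> {2,4}, take 2 (1->2 ok)
  t18 'x' -> {1,3}, take 3 (2->3 ok)
  t19 'y' -> {0}, take 0 (3->0 ok)
  t20 'x' -> {1,3}, take 1 (0->1 ok)
  t21 'z' -> {2,4}, take 2 (1->2 ok)
  t22 'x' -> {1,3}, take 3 (2->3 ok)
  t23 'x' -> {1,3}, take 3 (3->3 ok)
  t24 'y' -> {0}, take 0 (3->0 ok)
  t25 'x' -> {1,3}, take 3 (0->3 ok)
  t26 'y' -> {0}, take 0 (3->0 ok)
  t27 'x' -> {1,3}, take 1 (0->1 ok)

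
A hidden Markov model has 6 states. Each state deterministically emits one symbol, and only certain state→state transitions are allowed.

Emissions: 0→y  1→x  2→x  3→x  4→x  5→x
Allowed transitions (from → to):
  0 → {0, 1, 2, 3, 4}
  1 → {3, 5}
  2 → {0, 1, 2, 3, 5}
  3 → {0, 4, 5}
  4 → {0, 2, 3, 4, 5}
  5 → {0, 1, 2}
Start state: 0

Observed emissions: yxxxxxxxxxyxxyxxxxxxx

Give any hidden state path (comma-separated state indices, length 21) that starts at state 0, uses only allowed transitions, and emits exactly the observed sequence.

  t0 'y' -> {0}, take 0 (start)
  t1 'x' -> {1,2,3,4,5}, take 1 (0->1 ok)
  t2 'x' -> {1,2,3,4,5}, take 5 (1->5 ok)
  t3 'x' -> {1,2,3,4,5}, take 1 (5->1 ok)
  t4 'x' -> {1,2,3,4,5}, take 3 (1->3 ok)
  t5 'x' -> {1,2,3,4,5}, take 4 (3->4 ok)
  t6 'x' -> {1,2,3,4,5}, take 3 (4->3 ok)
  t7 'x' -> {1,2,3,4,5}, take 5 (3->5 ok)
  t8 'x' -> {1,2,3,4,5}, take 1 (5->1 ok)
  t9 'x' -> {1,2,3,4,5}, take 5 (1->5 ok)
  t10 'y' -> {0}, take 0 (5->0 ok)
  t11 'x' -> {1,2,3,4,5}, take 2 (0->2 ok)
  t12 'x' -> {1,2,3,4,5}, take 2 (2->2 ok)
  t13 'y' -> {0}, take 0 (2->0 ok)
  t14 'x' -> {1,2,3,4,5}, take 1 (0->1 ok)
  t15 'x' -> {1,2,3,4,5}, take 5 (1->5 ok)
  t16 'x' -> {1,2,3,4,5}, take 1 (5->1 ok)
  t17 'x' -> {1,2,3,4,5}, take 5 (1->5 ok)
  t18 'x' -> {1,2,3,4,5}, take 1 (5->1 ok)
  t19 'x' -> {1,2,3,4,5}, take 3 (1->3 ok)
  t20 'x' -> {1,2,3,4,5}, take 4 (3->4 ok)

0,1,5,1,3,4,3,5,1,5,0,2,2,0,1,5,1,5,1,3,4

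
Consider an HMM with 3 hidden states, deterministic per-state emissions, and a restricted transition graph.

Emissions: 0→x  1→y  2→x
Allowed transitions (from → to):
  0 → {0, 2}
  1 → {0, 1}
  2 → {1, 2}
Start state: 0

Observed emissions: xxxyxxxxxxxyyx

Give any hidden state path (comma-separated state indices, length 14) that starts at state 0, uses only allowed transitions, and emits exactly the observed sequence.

  pos 0: x in {0,2}, choose 0; start
  pos 1: x in {0,2}, choose 2; 0->2 ok
  pos 2: x in {0,2}, choose 2; 2->2 ok
  pos 3: y in {1}, choose 1; 2->1 ok
  pos 4: x in {0,2}, choose 0; 1->0 ok
  pos 5: x in {0,2}, choose 0; 0->0 ok
  pos 6: x in {0,2}, choose 0; 0->0 ok
  pos 7: x in {0,2}, choose 0; 0->0 ok
  pos 8: x in {0,2}, choose 2; 0->2 ok
  pos 9: x in {0,2}, choose 2; 2->2 ok
  pos 10: x in {0,2}, choose 2; 2->2 ok
  pos 11: y in {1}, choose 1; 2->1 ok
  pos 12: y in {1}, choose 1; 1->1 ok
  pos 13: x in {0,2}, choose 0; 1->0 ok

0,2,2,1,0,0,0,0,2,2,2,1,1,0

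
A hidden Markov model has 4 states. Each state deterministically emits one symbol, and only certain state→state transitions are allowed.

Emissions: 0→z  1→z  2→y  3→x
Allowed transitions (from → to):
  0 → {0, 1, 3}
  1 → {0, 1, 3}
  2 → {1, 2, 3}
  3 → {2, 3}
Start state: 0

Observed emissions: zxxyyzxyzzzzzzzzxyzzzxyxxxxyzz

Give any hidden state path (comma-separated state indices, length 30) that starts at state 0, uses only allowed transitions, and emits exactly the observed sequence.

  t0 'z' -> {0,1}, take 0 (start)
  t1 'x' -> {3}, take 3 (0->3 ok)
  t2 'x' -> {3}, take 3 (3->3 ok)
  t3 'y' -> {2}, take 2 (3->2 ok)
  t4 'y' -> {2}, take 2 (2->2 ok)
  t5 'z' -> {0,1}, take 1 (2->1 ok)
  t6 'x' -> {3}, take 3 (1->3 ok)
  t7 'y' -> {2}, take 2 (3->2 ok)
  t8 'z' -> {0,1}, take 1 (2->1 ok)
  t9 'z' -> {0,1}, take 1 (1->1 ok)
  t10 'z' -> {0,1}, take 0 (1->0 ok)
  t11 'z' -> {0,1}, take 0 (0->0 ok)
  t12 'z' -> {0,1}, take 0 (0->0 ok)
  t13 'z' -> {0,1}, take 0 (0->0 ok)
  t14 'z' -> {0,1}, take 0 (0->0 ok)
  t15 'z' -> {0,1}, take 0 (0->0 ok)
  t16 'x' -> {3}, take 3 (0->3 ok)
  t17 'y' -> {2}, take 2 (3->2 ok)
  t18 'z' -> {0,1}, take 1 (2->1 ok)
  t19 'z' -> {0,1}, take 0 (1->0 ok)
  t20 'z' -> {0,1}, take 1 (0->1 ok)
  t21 'x' -> {3}, take 3 (1->3 ok)
  t22 'y' -> {2}, take 2 (3->2 ok)
  t23 'x' -> {3}, take 3 (2->3 ok)
  t24 'x' -> {3}, take 3 (3->3 ok)
  t25 'x' -> {3}, take 3 (3->3 ok)
  t26 'x' -> {3}, take 3 (3->3 ok)
  t27 'y' -> {2}, take 2 (3->2 ok)
  t28 'z' -> {0,1}, take 1 (2->1 ok)
  t29 'z' -> {0,1}, take 1 (1->1 ok)

0,3,3,2,2,1,3,2,1,1,0,0,0,0,0,0,3,2,1,0,1,3,2,3,3,3,3,2,1,1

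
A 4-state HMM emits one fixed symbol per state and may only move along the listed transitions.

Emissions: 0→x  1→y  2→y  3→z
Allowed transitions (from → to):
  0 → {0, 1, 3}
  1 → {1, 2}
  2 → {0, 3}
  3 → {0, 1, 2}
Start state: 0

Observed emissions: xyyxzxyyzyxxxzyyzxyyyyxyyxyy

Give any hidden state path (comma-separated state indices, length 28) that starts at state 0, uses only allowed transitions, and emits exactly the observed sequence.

0,1,2,0,3,0,1,2,3,2,0,0,0,3,1,2,3,0,1,1,1,2,0,1,2,0,1,1

  [0] x  {0}  => 0  start
  [1] y  {1,2}  => 1  0->1 ok
  [2] y  {1,2}  => 2  1->2 ok
  [3] x  {0}  => 0  2->0 ok
  [4] z  {3}  => 3  0->3 ok
  [5] x  {0}  => 0  3->0 ok
  [6] y  {1,2}  => 1  0->1 ok
  [7] y  {1,2}  => 2  1->2 ok
  [8] z  {3}  => 3  2->3 ok
  [9] y  {1,2}  => 2  3->2 ok
  [10] x  {0}  => 0  2->0 ok
  [11] x  {0}  => 0  0->0 ok
  [12] x  {0}  => 0  0->0 ok
  [13] z  {3}  => 3  0->3 ok
  [14] y  {1,2}  => 1  3->1 ok
  [15] y  {1,2}  => 2  1->2 ok
  [16] z  {3}  => 3  2->3 ok
  [17] x  {0}  => 0  3->0 ok
  [18] y  {1,2}  => 1  0->1 ok
  [19] y  {1,2}  => 1  1->1 ok
  [20] y  {1,2}  => 1  1->1 ok
  [21] y  {1,2}  => 2  1->2 ok
  [22] x  {0}  => 0  2->0 ok
  [23] y  {1,2}  => 1  0->1 ok
  [24] y  {1,2}  => 2  1->2 ok
  [25] x  {0}  => 0  2->0 ok
  [26] y  {1,2}  => 1  0->1 ok
  [27] y  {1,2}  => 1  1->1 ok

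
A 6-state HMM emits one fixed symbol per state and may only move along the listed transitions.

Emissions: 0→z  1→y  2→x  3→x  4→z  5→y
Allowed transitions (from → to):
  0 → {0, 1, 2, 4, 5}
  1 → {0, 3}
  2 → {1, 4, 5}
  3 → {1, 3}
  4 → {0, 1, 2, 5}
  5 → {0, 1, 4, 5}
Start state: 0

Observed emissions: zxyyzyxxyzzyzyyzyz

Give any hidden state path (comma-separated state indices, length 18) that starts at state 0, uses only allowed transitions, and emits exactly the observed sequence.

0,2,5,1,0,1,3,3,1,0,0,1,0,5,5,0,1,0

  pos 0: z in {0,4}, choose 0; start
  pos 1: x in {2,3}, choose 2; 0->2 ok
  pos 2: y in {1,5}, choose 5; 2->5 ok
  pos 3: y in {1,5}, choose 1; 5->1 ok
  pos 4: z in {0,4}, choose 0; 1->0 ok
  pos 5: y in {1,5}, choose 1; 0->1 ok
  pos 6: x in {2,3}, choose 3; 1->3 ok
  pos 7: x in {2,3}, choose 3; 3->3 ok
  pos 8: y in {1,5}, choose 1; 3->1 ok
  pos 9: z in {0,4}, choose 0; 1->0 ok
  pos 10: z in {0,4}, choose 0; 0->0 ok
  pos 11: y in {1,5}, choose 1; 0->1 ok
  pos 12: z in {0,4}, choose 0; 1->0 ok
  pos 13: y in {1,5}, choose 5; 0->5 ok
  pos 14: y in {1,5}, choose 5; 5->5 ok
  pos 15: z in {0,4}, choose 0; 5->0 ok
  pos 16: y in {1,5}, choose 1; 0->1 ok
  pos 17: z in {0,4}, choose 0; 1->0 ok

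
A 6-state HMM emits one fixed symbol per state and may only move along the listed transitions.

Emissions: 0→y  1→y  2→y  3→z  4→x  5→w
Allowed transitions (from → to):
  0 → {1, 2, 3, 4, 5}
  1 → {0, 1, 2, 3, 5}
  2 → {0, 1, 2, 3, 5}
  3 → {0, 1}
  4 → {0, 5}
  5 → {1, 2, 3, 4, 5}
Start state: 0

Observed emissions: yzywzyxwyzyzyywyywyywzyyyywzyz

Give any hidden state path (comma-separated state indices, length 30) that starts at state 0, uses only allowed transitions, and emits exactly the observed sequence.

  pos 0: y in {0,1,2}, choose 0; start
  pos 1: z in {3}, choose 3; 0->3 ok
  pos 2: y in {0,1,2}, choose 1; 3->1 ok
  pos 3: w in {5}, choose 5; 1->5 ok
  pos 4: z in {3}, choose 3; 5->3 ok
  pos 5: y in {0,1,2}, choose 0; 3->0 ok
  pos 6: x in {4}, choose 4; 0->4 ok
  pos 7: w in {5}, choose 5; 4->5 ok
  pos 8: y in {0,1,2}, choose 2; 5->2 ok
  pos 9: z in {3}, choose 3; 2->3 ok
  pos 10: y in {0,1,2}, choose 0; 3->0 ok
  pos 11: z in {3}, choose 3; 0->3 ok
  pos 12: y in {0,1,2}, choose 1; 3->1 ok
  pos 13: y in {0,1,2}, choose 1; 1->1 ok
  pos 14: w in {5}, choose 5; 1->5 ok
  pos 15: y in {0,1,2}, choose 1; 5->1 ok
  pos 16: y in {0,1,2}, choose 0; 1->0 ok
  pos 17: w in {5}, choose 5; 0->5 ok
  pos 18: y in {0,1,2}, choose 1; 5->1 ok
  pos 19: y in {0,1,2}, choose 1; 1->1 ok
  pos 20: w in {5}, choose 5; 1->5 ok
  pos 21: z in {3}, choose 3; 5->3 ok
  pos 22: y in {0,1,2}, choose 0; 3->0 ok
  pos 23: y in {0,1,2}, choose 2; 0->2 ok
  pos 24: y in {0,1,2}, choose 0; 2->0 ok
  pos 25: y in {0,1,2}, choose 2; 0->2 ok
  pos 26: w in {5}, choose 5; 2->5 ok
  pos 27: z in {3}, choose 3; 5->3 ok
  pos 28: y in {0,1,2}, choose 1; 3->1 ok
  pos 29: z in {3}, choose 3; 1->3 ok

0,3,1,5,3,0,4,5,2,3,0,3,1,1,5,1,0,5,1,1,5,3,0,2,0,2,5,3,1,3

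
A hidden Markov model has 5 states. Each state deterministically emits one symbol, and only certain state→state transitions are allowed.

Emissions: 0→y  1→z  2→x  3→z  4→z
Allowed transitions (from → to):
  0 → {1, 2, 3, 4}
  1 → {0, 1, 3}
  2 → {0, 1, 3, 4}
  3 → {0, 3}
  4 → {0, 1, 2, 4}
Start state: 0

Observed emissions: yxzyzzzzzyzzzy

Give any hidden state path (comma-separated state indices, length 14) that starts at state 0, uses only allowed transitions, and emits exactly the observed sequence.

0,2,1,0,1,3,3,3,3,0,3,3,3,0

  0: obs=y cand={0} pick 0 [start]
  1: obs=x cand={2} pick 2 [0->2 ok]
  2: obs=z cand={1,3,4} pick 1 [2->1 ok]
  3: obs=y cand={0} pick 0 [1->0 ok]
  4: obs=z cand={1,3,4} pick 1 [0->1 ok]
  5: obs=z cand={1,3,4} pick 3 [1->3 ok]
  6: obs=z cand={1,3,4} pick 3 [3->3 ok]
  7: obs=z cand={1,3,4} pick 3 [3->3 ok]
  8: obs=z cand={1,3,4} pick 3 [3->3 ok]
  9: obs=y cand={0} pick 0 [3->0 ok]
  10: obs=z cand={1,3,4} pick 3 [0->3 ok]
  11: obs=z cand={1,3,4} pick 3 [3->3 ok]
  12: obs=z cand={1,3,4} pick 3 [3->3 ok]
  13: obs=y cand={0} pick 0 [3->0 ok]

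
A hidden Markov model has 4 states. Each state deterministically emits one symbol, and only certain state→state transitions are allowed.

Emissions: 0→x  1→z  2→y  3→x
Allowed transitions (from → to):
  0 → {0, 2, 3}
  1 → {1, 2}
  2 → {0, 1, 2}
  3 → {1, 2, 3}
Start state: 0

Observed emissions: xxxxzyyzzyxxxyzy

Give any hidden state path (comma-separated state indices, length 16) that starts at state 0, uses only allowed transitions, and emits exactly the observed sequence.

0,0,0,3,1,2,2,1,1,2,0,0,0,2,1,2

  t0 'x' -> {0,3}, take 0 (start)
  t1 'x' -> {0,3}, take 0 (0->0 ok)
  t2 'x' -> {0,3}, take 0 (0->0 ok)
  t3 'x' -> {0,3}, take 3 (0->3 ok)
  t4 'z' -> {1}, take 1 (3->1 ok)
  t5 'y' -> {2}, take 2 (1->2 ok)
  t6 'y' -> {2}, take 2 (2->2 ok)
  t7 'z' -> {1}, take 1 (2->1 ok)
  t8 'z' -> {1}, take 1 (1->1 ok)
  t9 'y' -> {2}, take 2 (1->2 ok)
  t10 'x' -> {0,3}, take 0 (2->0 ok)
  t11 'x' -> {0,3}, take 0 (0->0 ok)
  t12 'x' -> {0,3}, take 0 (0->0 ok)
  t13 'y' -> {2}, take 2 (0->2 ok)
  t14 'z' -> {1}, take 1 (2->1 ok)
  t15 'y' -> {2}, take 2 (1->2 ok)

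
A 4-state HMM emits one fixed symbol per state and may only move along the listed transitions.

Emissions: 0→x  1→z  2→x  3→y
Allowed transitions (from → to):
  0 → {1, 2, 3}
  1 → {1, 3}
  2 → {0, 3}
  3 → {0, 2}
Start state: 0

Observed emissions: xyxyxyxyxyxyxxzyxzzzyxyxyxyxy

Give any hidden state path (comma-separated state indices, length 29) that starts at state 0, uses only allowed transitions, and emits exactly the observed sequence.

0,3,0,3,0,3,2,3,2,3,2,3,2,0,1,3,0,1,1,1,3,2,3,2,3,2,3,2,3

  0: obs=x cand={0,2} pick 0 [start]
  1: obs=y cand={3} pick 3 [0->3 ok]
  2: obs=x cand={0,2} pick 0 [3->0 ok]
  3: obs=y cand={3} pick 3 [0->3 ok]
  4: obs=x cand={0,2} pick 0 [3->0 ok]
  5: obs=y cand={3} pick 3 [0->3 ok]
  6: obs=x cand={0,2} pick 2 [3->2 ok]
  7: obs=y cand={3} pick 3 [2->3 ok]
  8: obs=x cand={0,2} pick 2 [3->2 ok]
  9: obs=y cand={3} pick 3 [2->3 ok]
  10: obs=x cand={0,2} pick 2 [3->2 ok]
  11: obs=y cand={3} pick 3 [2->3 ok]
  12: obs=x cand={0,2} pick 2 [3->2 ok]
  13: obs=x cand={0,2} pick 0 [2->0 ok]
  14: obs=z cand={1} pick 1 [0->1 ok]
  15: obs=y cand={3} pick 3 [1->3 ok]
  16: obs=x cand={0,2} pick 0 [3->0 ok]
  17: obs=z cand={1} pick 1 [0->1 ok]
  18: obs=z cand={1} pick 1 [1->1 ok]
  19: obs=z cand={1} pick 1 [1->1 ok]
  20: obs=y cand={3} pick 3 [1->3 ok]
  21: obs=x cand={0,2} pick 2 [3->2 ok]
  22: obs=y cand={3} pick 3 [2->3 ok]
  23: obs=x cand={0,2} pick 2 [3->2 ok]
  24: obs=y cand={3} pick 3 [2->3 ok]
  25: obs=x cand={0,2} pick 2 [3->2 ok]
  26: obs=y cand={3} pick 3 [2->3 ok]
  27: obs=x cand={0,2} pick 2 [3->2 ok]
  28: obs=y cand={3} pick 3 [2->3 ok]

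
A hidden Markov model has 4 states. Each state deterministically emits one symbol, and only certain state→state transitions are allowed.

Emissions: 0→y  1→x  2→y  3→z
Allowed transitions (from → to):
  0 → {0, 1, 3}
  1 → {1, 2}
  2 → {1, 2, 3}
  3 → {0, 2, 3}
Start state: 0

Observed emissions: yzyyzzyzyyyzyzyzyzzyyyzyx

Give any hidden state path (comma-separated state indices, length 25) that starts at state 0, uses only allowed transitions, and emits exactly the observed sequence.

  t0 'y' -> {0,2}, take 0 (start)
  t1 'z' -> {3}, take 3 (0->3 ok)
  t2 'y' -> {0,2}, take 2 (3->2 ok)
  t3 'y' -> {0,2}, take 2 (2->2 ok)
  t4 'z' -> {3}, take 3 (2->3 ok)
  t5 'z' -> {3}, take 3 (3->3 ok)
  t6 'y' -> {0,2}, take 2 (3->2 ok)
  t7 'z' -> {3}, take 3 (2->3 ok)
  t8 'y' -> {0,2}, take 2 (3->2 ok)
  t9 'y' -> {0,2}, take 2 (2->2 ok)
  t10 'y' -> {0,2}, take 2 (2->2 ok)
  t11 'z' -> {3}, take 3 (2->3 ok)
  t12 'y' -> {0,2}, take 0 (3->0 ok)
  t13 'z' -> {3}, take 3 (0->3 ok)
  t14 'y' -> {0,2}, take 2 (3->2 ok)
  t15 'z' -> {3}, take 3 (2->3 ok)
  t16 'y' -> {0,2}, take 2 (3->2 ok)
  t17 'z' -> {3}, take 3 (2->3 ok)
  t18 'z' -> {3}, take 3 (3->3 ok)
  t19 'y' -> {0,2}, take 0 (3->0 ok)
  t20 'y' -> {0,2}, take 0 (0->0 ok)
  t21 'y' -> {0,2}, take 0 (0->0 ok)
  t22 'z' -> {3}, take 3 (0->3 ok)
  t23 'y' -> {0,2}, take 0 (3->0 ok)
  t24 'x' -> {1}, take 1 (0->1 ok)

0,3,2,2,3,3,2,3,2,2,2,3,0,3,2,3,2,3,3,0,0,0,3,0,1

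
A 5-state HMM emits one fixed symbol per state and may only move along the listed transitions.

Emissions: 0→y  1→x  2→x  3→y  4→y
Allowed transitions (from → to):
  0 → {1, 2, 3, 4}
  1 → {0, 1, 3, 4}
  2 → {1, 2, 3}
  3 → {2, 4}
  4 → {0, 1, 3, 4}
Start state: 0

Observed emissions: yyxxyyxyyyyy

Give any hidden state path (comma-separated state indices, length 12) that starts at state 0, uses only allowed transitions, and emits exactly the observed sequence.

  t0 'y' -> {0,3,4}, take 0 (start)
  t1 'y' -> {0,3,4}, take 3 (0->3 ok)
  t2 'x' -> {1,2}, take 2 (3->2 ok)
  t3 'x' -> {1,2}, take 1 (2->1 ok)
  t4 'y' -> {0,3,4}, take 4 (1->4 ok)
  t5 'y' -> {0,3,4}, take 0 (4->0 ok)
  t6 'x' -> {1,2}, take 1 (0->1 ok)
  t7 'y' -> {0,3,4}, take 4 (1->4 ok)
  t8 'y' -> {0,3,4}, take 0 (4->0 ok)
  t9 'y' -> {0,3,4}, take 4 (0->4 ok)
  t10 'y' -> {0,3,4}, take 0 (4->0 ok)
  t11 'y' -> {0,3,4}, take 4 (0->4 ok)

0,3,2,1,4,0,1,4,0,4,0,4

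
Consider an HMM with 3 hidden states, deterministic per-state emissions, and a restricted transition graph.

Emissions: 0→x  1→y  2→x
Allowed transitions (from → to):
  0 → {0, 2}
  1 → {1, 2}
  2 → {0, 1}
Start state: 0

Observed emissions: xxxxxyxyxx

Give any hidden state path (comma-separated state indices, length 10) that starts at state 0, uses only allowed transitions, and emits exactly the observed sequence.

0,2,0,0,2,1,2,1,2,0

  [0] x  {0,2}  => 0  start
  [1] x  {0,2}  => 2  0->2 ok
  [2] x  {0,2}  => 0  2->0 ok
  [3] x  {0,2}  => 0  0->0 ok
  [4] x  {0,2}  => 2  0->2 ok
  [5] y  {1}  => 1  2->1 ok
  [6] x  {0,2}  => 2  1->2 ok
  [7] y  {1}  => 1  2->1 ok
  [8] x  {0,2}  => 2  1->2 ok
  [9] x  {0,2}  => 0  2->0 ok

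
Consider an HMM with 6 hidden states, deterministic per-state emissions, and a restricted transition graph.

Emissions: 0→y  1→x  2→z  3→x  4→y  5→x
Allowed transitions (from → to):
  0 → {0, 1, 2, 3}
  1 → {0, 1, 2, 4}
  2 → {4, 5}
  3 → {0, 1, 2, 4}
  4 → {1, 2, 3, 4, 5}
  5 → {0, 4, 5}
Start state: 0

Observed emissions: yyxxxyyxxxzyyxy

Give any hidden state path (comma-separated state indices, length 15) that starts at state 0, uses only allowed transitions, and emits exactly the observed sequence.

  [0] y  {0,4}  => 0  start
  [1] y  {0,4}  => 0  0->0 ok
  [2] x  {1,3,5}  => 3  0->3 ok
  [3] x  {1,3,5}  => 1  3->1 ok
  [4] x  {1,3,5}  => 1  1->1 ok
  [5] y  {0,4}  => 4  1->4 ok
  [6] y  {0,4}  => 4  4->4 ok
  [7] x  {1,3,5}  => 3  4->3 ok
  [8] x  {1,3,5}  => 1  3->1 ok
  [9] x  {1,3,5}  => 1  1->1 ok
  [10] z  {2}  => 2  1->2 ok
  [11] y  {0,4}  => 4  2->4 ok
  [12] y  {0,4}  => 4  4->4 ok
  [13] x  {1,3,5}  => 1  4->1 ok
  [14] y  {0,4}  => 4  1->4 ok

0,0,3,1,1,4,4,3,1,1,2,4,4,1,4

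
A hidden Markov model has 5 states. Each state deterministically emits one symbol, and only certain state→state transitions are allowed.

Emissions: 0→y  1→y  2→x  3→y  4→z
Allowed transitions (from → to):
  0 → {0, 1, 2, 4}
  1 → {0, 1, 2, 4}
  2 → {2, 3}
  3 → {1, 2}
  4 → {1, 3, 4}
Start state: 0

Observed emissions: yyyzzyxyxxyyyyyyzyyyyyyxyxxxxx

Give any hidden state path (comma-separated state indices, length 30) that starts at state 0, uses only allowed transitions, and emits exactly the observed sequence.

0,1,0,4,4,3,2,3,2,2,3,1,0,0,0,0,4,3,1,0,0,1,1,2,3,2,2,2,2,2

  t0 'y' -> {0,1,3}, take 0 (start)
  t1 'y' -> {0,1,3}, take 1 (0->1 ok)
  t2 'y' -> {0,1,3}, take 0 (1->0 ok)
  t3 'z' -> {4}, take 4 (0->4 ok)
  t4 'z' -> {4}, take 4 (4->4 ok)
  t5 'y' -> {0,1,3}, take 3 (4->3 ok)
  t6 'x' -> {2}, take 2 (3->2 ok)
  t7 'y' -> {0,1,3}, take 3 (2->3 ok)
  t8 'x' -> {2}, take 2 (3->2 ok)
  t9 'x' -> {2}, take 2 (2->2 ok)
  t10 'y' -> {0,1,3}, take 3 (2->3 ok)
  t11 'y' -> {0,1,3}, take 1 (3->1 ok)
  t12 'y' -> {0,1,3}, take 0 (1->0 ok)
  t13 'y' -> {0,1,3}, take 0 (0->0 ok)
  t14 'y' -> {0,1,3}, take 0 (0->0 ok)
  t15 'y' -> {0,1,3}, take 0 (0->0 ok)
  t16 'z' -> {4}, take 4 (0->4 ok)
  t17 'y' -> {0,1,3}, take 3 (4->3 ok)
  t18 'y' -> {0,1,3}, take 1 (3->1 ok)
  t19 'y' -> {0,1,3}, take 0 (1->0 ok)
  t20 'y' -> {0,1,3}, take 0 (0->0 ok)
  t21 'y' -> {0,1,3}, take 1 (0->1 ok)
  t22 'y' -> {0,1,3}, take 1 (1->1 ok)
  t23 'x' -> {2}, take 2 (1->2 ok)
  t24 'y' -> {0,1,3}, take 3 (2->3 ok)
  t25 'x' -> {2}, take 2 (3->2 ok)
  t26 'x' -> {2}, take 2 (2->2 ok)
  t27 'x' -> {2}, take 2 (2->2 ok)
  t28 'x' -> {2}, take 2 (2->2 ok)
  t29 'x' -> {2}, take 2 (2->2 ok)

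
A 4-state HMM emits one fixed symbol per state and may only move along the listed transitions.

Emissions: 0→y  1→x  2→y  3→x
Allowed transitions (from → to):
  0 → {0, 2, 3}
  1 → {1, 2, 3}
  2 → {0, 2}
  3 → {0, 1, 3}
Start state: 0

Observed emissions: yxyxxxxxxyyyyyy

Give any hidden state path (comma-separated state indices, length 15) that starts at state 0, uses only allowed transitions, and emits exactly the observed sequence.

  t0 'y' -> {0,2}, take 0 (start)
  t1 'x' -> {1,3}, take 3 (0->3 ok)
  t2 'y' -> {0,2}, take 0 (3->0 ok)
  t3 'x' -> {1,3}, take 3 (0->3 ok)
  t4 'x' -> {1,3}, take 3 (3->3 ok)
  t5 'x' -> {1,3}, take 1 (3->1 ok)
  t6 'x' -> {1,3}, take 3 (1->3 ok)
  t7 'x' -> {1,3}, take 3 (3->3 ok)
  t8 'x' -> {1,3}, take 3 (3->3 ok)
  t9 'y' -> {0,2}, take 0 (3->0 ok)
  t10 'y' -> {0,2}, take 0 (0->0 ok)
  t11 'y' -> {0,2}, take 2 (0->2 ok)
  t12 'y' -> {0,2}, take 2 (2->2 ok)
  t13 'y' -> {0,2}, take 2 (2->2 ok)
  t14 'y' -> {0,2}, take 0 (2->0 ok)

0,3,0,3,3,1,3,3,3,0,0,2,2,2,0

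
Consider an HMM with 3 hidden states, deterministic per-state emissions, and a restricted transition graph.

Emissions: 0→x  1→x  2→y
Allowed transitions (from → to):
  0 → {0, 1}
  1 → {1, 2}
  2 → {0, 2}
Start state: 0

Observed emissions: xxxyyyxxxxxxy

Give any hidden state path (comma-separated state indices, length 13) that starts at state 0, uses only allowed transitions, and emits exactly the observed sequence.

0,1,1,2,2,2,0,0,0,1,1,1,2

  pos 0: x in {0,1}, choose 0; start
  pos 1: x in {0,1}, choose 1; 0->1 ok
  pos 2: x in {0,1}, choose 1; 1->1 ok
  pos 3: y in {2}, choose 2; 1->2 ok
  pos 4: y in {2}, choose 2; 2->2 ok
  pos 5: y in {2}, choose 2; 2->2 ok
  pos 6: x in {0,1}, choose 0; 2->0 ok
  pos 7: x in {0,1}, choose 0; 0->0 ok
  pos 8: x in {0,1}, choose 0; 0->0 ok
  pos 9: x in {0,1}, choose 1; 0->1 ok
  pos 10: x in {0,1}, choose 1; 1->1 ok
  pos 11: x in {0,1}, choose 1; 1->1 ok
  pos 12: y in {2}, choose 2; 1->2 ok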